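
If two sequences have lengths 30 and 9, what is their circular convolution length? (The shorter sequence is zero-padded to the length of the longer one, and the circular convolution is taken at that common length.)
Circular convolution (zero-padding the shorter input) has length max(m, n) = max(30, 9) = 30

30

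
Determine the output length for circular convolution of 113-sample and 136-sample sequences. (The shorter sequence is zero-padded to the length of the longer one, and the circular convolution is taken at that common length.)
Circular convolution (zero-padding the shorter input) has length max(m, n) = max(113, 136) = 136

136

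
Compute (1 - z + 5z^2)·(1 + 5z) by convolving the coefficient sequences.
Ascending coefficients: a = [1, -1, 5], b = [1, 5]. c[0] = 1×1 = 1; c[1] = 1×5 + -1×1 = 4; c[2] = -1×5 + 5×1 = 0; c[3] = 5×5 = 25. Result coefficients: [1, 4, 0, 25] → 1 + 4z + 25z^3

1 + 4z + 25z^3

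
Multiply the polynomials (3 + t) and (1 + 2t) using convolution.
Ascending coefficients: a = [3, 1], b = [1, 2]. c[0] = 3×1 = 3; c[1] = 3×2 + 1×1 = 7; c[2] = 1×2 = 2. Result coefficients: [3, 7, 2] → 3 + 7t + 2t^2

3 + 7t + 2t^2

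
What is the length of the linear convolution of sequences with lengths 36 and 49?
Linear/full convolution length: m + n - 1 = 36 + 49 - 1 = 84

84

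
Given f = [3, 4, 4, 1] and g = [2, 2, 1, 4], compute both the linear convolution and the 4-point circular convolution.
Linear: y_lin[0] = 3×2 = 6; y_lin[1] = 3×2 + 4×2 = 14; y_lin[2] = 3×1 + 4×2 + 4×2 = 19; y_lin[3] = 3×4 + 4×1 + 4×2 + 1×2 = 26; y_lin[4] = 4×4 + 4×1 + 1×2 = 22; y_lin[5] = 4×4 + 1×1 = 17; y_lin[6] = 1×4 = 4 → [6, 14, 19, 26, 22, 17, 4]. Circular (length 4): y[0] = 3×2 + 4×4 + 4×1 + 1×2 = 28; y[1] = 3×2 + 4×2 + 4×4 + 1×1 = 31; y[2] = 3×1 + 4×2 + 4×2 + 1×4 = 23; y[3] = 3×4 + 4×1 + 4×2 + 1×2 = 26 → [28, 31, 23, 26]

Linear: [6, 14, 19, 26, 22, 17, 4], Circular: [28, 31, 23, 26]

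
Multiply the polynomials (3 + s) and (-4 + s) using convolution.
Ascending coefficients: a = [3, 1], b = [-4, 1]. c[0] = 3×-4 = -12; c[1] = 3×1 + 1×-4 = -1; c[2] = 1×1 = 1. Result coefficients: [-12, -1, 1] → -12 - s + s^2

-12 - s + s^2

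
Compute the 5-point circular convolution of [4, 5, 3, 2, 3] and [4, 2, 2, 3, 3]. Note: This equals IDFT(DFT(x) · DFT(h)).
Either evaluate y[k] = Σ_j x[j]·h[(k-j) mod 5] directly, or use IDFT(DFT(x) · DFT(h)). y[0] = 4×4 + 5×3 + 3×3 + 2×2 + 3×2 = 50; y[1] = 4×2 + 5×4 + 3×3 + 2×3 + 3×2 = 49; y[2] = 4×2 + 5×2 + 3×4 + 2×3 + 3×3 = 45; y[3] = 4×3 + 5×2 + 3×2 + 2×4 + 3×3 = 45; y[4] = 4×3 + 5×3 + 3×2 + 2×2 + 3×4 = 49. Result: [50, 49, 45, 45, 49]

[50, 49, 45, 45, 49]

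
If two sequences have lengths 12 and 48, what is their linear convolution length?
Linear/full convolution length: m + n - 1 = 12 + 48 - 1 = 59

59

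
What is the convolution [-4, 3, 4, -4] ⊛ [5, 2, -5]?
y[0] = -4×5 = -20; y[1] = -4×2 + 3×5 = 7; y[2] = -4×-5 + 3×2 + 4×5 = 46; y[3] = 3×-5 + 4×2 + -4×5 = -27; y[4] = 4×-5 + -4×2 = -28; y[5] = -4×-5 = 20

[-20, 7, 46, -27, -28, 20]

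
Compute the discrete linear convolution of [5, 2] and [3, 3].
y[0] = 5×3 = 15; y[1] = 5×3 + 2×3 = 21; y[2] = 2×3 = 6

[15, 21, 6]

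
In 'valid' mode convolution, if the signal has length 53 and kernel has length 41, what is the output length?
'Valid' mode counts only positions where the kernel fully overlaps the signal: m - n + 1 = 53 - 41 + 1 = 13

13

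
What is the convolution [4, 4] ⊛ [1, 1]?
y[0] = 4×1 = 4; y[1] = 4×1 + 4×1 = 8; y[2] = 4×1 = 4

[4, 8, 4]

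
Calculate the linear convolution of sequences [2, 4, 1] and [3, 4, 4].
y[0] = 2×3 = 6; y[1] = 2×4 + 4×3 = 20; y[2] = 2×4 + 4×4 + 1×3 = 27; y[3] = 4×4 + 1×4 = 20; y[4] = 1×4 = 4

[6, 20, 27, 20, 4]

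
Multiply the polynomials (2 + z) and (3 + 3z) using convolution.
Ascending coefficients: a = [2, 1], b = [3, 3]. c[0] = 2×3 = 6; c[1] = 2×3 + 1×3 = 9; c[2] = 1×3 = 3. Result coefficients: [6, 9, 3] → 6 + 9z + 3z^2

6 + 9z + 3z^2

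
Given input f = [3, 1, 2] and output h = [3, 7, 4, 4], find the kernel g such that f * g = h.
Output length 4 = len(f) + len(g) - 1 ⇒ len(g) = 2. Solve g forward using g[k] = (h[k] - Σ_{i≥1} f[i]·g[k-i]) / f[0]: g[0] = h[0] / f[0] = 3 / 3 = 1; g[1] = (h[1] - 1×1) / f[0] = (7 - 1×1) / 3 = 2. So g = [1, 2]. Forward-check [3, 1, 2] * [1, 2]: h[0] = 3×1 = 3; h[1] = 3×2 + 1×1 = 7; h[2] = 1×2 + 2×1 = 4; h[3] = 2×2 = 4 → [3, 7, 4, 4] ✓

[1, 2]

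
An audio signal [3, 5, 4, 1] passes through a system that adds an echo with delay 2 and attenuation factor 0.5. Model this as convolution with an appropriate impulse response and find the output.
Direct-path + delayed-attenuated-path model → impulse response h = [1, 0, 0.5] (1 at lag 0, 0.5 at lag 2). Output y[n] = x[n] + 0.5·x[n - 2] (with x[n] = 0 outside 0..3): y[0] = 3 + 0.5×0 = 3; y[1] = 5 + 0.5×0 = 5; y[2] = 4 + 0.5×3 = 5.5; y[3] = 1 + 0.5×5 = 3.5; y[4] = 0 + 0.5×4 = 2.0; y[5] = 0 + 0.5×1 = 0.5. So y = [3, 5, 5.5, 3.5, 2.0, 0.5]

[3, 5, 5.5, 3.5, 2.0, 0.5]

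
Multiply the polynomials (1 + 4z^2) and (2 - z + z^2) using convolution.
Ascending coefficients: a = [1, 0, 4], b = [2, -1, 1]. c[0] = 1×2 = 2; c[1] = 1×-1 + 0×2 = -1; c[2] = 1×1 + 0×-1 + 4×2 = 9; c[3] = 0×1 + 4×-1 = -4; c[4] = 4×1 = 4. Result coefficients: [2, -1, 9, -4, 4] → 2 - z + 9z^2 - 4z^3 + 4z^4

2 - z + 9z^2 - 4z^3 + 4z^4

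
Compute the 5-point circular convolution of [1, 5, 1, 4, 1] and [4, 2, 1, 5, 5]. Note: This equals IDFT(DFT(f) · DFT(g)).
Either evaluate y[k] = Σ_j f[j]·g[(k-j) mod 5] directly, or use IDFT(DFT(f) · DFT(g)). y[0] = 1×4 + 5×5 + 1×5 + 4×1 + 1×2 = 40; y[1] = 1×2 + 5×4 + 1×5 + 4×5 + 1×1 = 48; y[2] = 1×1 + 5×2 + 1×4 + 4×5 + 1×5 = 40; y[3] = 1×5 + 5×1 + 1×2 + 4×4 + 1×5 = 33; y[4] = 1×5 + 5×5 + 1×1 + 4×2 + 1×4 = 43. Result: [40, 48, 40, 33, 43]

[40, 48, 40, 33, 43]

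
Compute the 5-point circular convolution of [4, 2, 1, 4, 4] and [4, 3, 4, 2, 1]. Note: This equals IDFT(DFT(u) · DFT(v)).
Either evaluate y[k] = Σ_j u[j]·v[(k-j) mod 5] directly, or use IDFT(DFT(u) · DFT(v)). y[0] = 4×4 + 2×1 + 1×2 + 4×4 + 4×3 = 48; y[1] = 4×3 + 2×4 + 1×1 + 4×2 + 4×4 = 45; y[2] = 4×4 + 2×3 + 1×4 + 4×1 + 4×2 = 38; y[3] = 4×2 + 2×4 + 1×3 + 4×4 + 4×1 = 39; y[4] = 4×1 + 2×2 + 1×4 + 4×3 + 4×4 = 40. Result: [48, 45, 38, 39, 40]

[48, 45, 38, 39, 40]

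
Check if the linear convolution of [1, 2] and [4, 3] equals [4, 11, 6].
Recompute linear convolution of [1, 2] and [4, 3]: y[0] = 1×4 = 4; y[1] = 1×3 + 2×4 = 11; y[2] = 2×3 = 6 → [4, 11, 6]. Given [4, 11, 6] matches, so answer: Yes

Yes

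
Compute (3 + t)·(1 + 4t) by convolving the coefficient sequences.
Ascending coefficients: a = [3, 1], b = [1, 4]. c[0] = 3×1 = 3; c[1] = 3×4 + 1×1 = 13; c[2] = 1×4 = 4. Result coefficients: [3, 13, 4] → 3 + 13t + 4t^2

3 + 13t + 4t^2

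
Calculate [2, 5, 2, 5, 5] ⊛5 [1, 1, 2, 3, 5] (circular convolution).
Use y[k] = Σ_j u[j]·v[(k-j) mod 5]. y[0] = 2×1 + 5×5 + 2×3 + 5×2 + 5×1 = 48; y[1] = 2×1 + 5×1 + 2×5 + 5×3 + 5×2 = 42; y[2] = 2×2 + 5×1 + 2×1 + 5×5 + 5×3 = 51; y[3] = 2×3 + 5×2 + 2×1 + 5×1 + 5×5 = 48; y[4] = 2×5 + 5×3 + 2×2 + 5×1 + 5×1 = 39. Result: [48, 42, 51, 48, 39]

[48, 42, 51, 48, 39]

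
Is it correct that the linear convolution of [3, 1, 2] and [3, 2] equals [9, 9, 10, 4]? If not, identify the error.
Recompute linear convolution of [3, 1, 2] and [3, 2]: y[0] = 3×3 = 9; y[1] = 3×2 + 1×3 = 9; y[2] = 1×2 + 2×3 = 8; y[3] = 2×2 = 4 → [9, 9, 8, 4]. Compare to given [9, 9, 10, 4]: they differ at index 2: given 10, correct 8, so answer: No

No. Error at index 2: given 10, correct 8.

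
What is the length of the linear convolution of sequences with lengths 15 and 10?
Linear/full convolution length: m + n - 1 = 15 + 10 - 1 = 24

24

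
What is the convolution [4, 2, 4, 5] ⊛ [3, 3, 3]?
y[0] = 4×3 = 12; y[1] = 4×3 + 2×3 = 18; y[2] = 4×3 + 2×3 + 4×3 = 30; y[3] = 2×3 + 4×3 + 5×3 = 33; y[4] = 4×3 + 5×3 = 27; y[5] = 5×3 = 15

[12, 18, 30, 33, 27, 15]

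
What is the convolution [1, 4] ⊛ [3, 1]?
y[0] = 1×3 = 3; y[1] = 1×1 + 4×3 = 13; y[2] = 4×1 = 4

[3, 13, 4]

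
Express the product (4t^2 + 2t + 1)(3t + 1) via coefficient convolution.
Ascending coefficients: a = [1, 2, 4], b = [1, 3]. c[0] = 1×1 = 1; c[1] = 1×3 + 2×1 = 5; c[2] = 2×3 + 4×1 = 10; c[3] = 4×3 = 12. Result coefficients: [1, 5, 10, 12] → 12t^3 + 10t^2 + 5t + 1

12t^3 + 10t^2 + 5t + 1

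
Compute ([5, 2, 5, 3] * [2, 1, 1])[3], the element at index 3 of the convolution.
Use y[k] = Σ_i a[i]·b[k-i] at k=3. y[3] = 2×1 + 5×1 + 3×2 = 13

13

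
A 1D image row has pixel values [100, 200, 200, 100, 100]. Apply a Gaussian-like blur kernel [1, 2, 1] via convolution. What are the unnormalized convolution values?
Convolve image row [100, 200, 200, 100, 100] with kernel [1, 2, 1]: y[0] = 100×1 = 100; y[1] = 100×2 + 200×1 = 400; y[2] = 100×1 + 200×2 + 200×1 = 700; y[3] = 200×1 + 200×2 + 100×1 = 700; y[4] = 200×1 + 100×2 + 100×1 = 500; y[5] = 100×1 + 100×2 = 300; y[6] = 100×1 = 100 → [100, 400, 700, 700, 500, 300, 100]. Normalization factor = sum(kernel) = 4.

[100, 400, 700, 700, 500, 300, 100]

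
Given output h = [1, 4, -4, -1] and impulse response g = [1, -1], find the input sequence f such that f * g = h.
Deconvolve h=[1, 4, -4, -1] by g=[1, -1]. Since g[0]=1, solve forward: f[0] = h[0] / 1 = 1; f[1] = (h[1] - 1×-1) / 1 = 5; f[2] = (h[2] - 5×-1) / 1 = 1. So f = [1, 5, 1]. Check by forward convolution: h[0] = 1×1 = 1; h[1] = 1×-1 + 5×1 = 4; h[2] = 5×-1 + 1×1 = -4; h[3] = 1×-1 = -1

[1, 5, 1]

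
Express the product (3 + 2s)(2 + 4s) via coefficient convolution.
Ascending coefficients: a = [3, 2], b = [2, 4]. c[0] = 3×2 = 6; c[1] = 3×4 + 2×2 = 16; c[2] = 2×4 = 8. Result coefficients: [6, 16, 8] → 6 + 16s + 8s^2

6 + 16s + 8s^2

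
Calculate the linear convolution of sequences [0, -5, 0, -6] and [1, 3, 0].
y[0] = 0×1 = 0; y[1] = 0×3 + -5×1 = -5; y[2] = 0×0 + -5×3 + 0×1 = -15; y[3] = -5×0 + 0×3 + -6×1 = -6; y[4] = 0×0 + -6×3 = -18; y[5] = -6×0 = 0

[0, -5, -15, -6, -18, 0]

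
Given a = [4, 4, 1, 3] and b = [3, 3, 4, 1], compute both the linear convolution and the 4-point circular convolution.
Linear: y_lin[0] = 4×3 = 12; y_lin[1] = 4×3 + 4×3 = 24; y_lin[2] = 4×4 + 4×3 + 1×3 = 31; y_lin[3] = 4×1 + 4×4 + 1×3 + 3×3 = 32; y_lin[4] = 4×1 + 1×4 + 3×3 = 17; y_lin[5] = 1×1 + 3×4 = 13; y_lin[6] = 3×1 = 3 → [12, 24, 31, 32, 17, 13, 3]. Circular (length 4): y[0] = 4×3 + 4×1 + 1×4 + 3×3 = 29; y[1] = 4×3 + 4×3 + 1×1 + 3×4 = 37; y[2] = 4×4 + 4×3 + 1×3 + 3×1 = 34; y[3] = 4×1 + 4×4 + 1×3 + 3×3 = 32 → [29, 37, 34, 32]

Linear: [12, 24, 31, 32, 17, 13, 3], Circular: [29, 37, 34, 32]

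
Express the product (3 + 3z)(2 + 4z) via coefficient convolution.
Ascending coefficients: a = [3, 3], b = [2, 4]. c[0] = 3×2 = 6; c[1] = 3×4 + 3×2 = 18; c[2] = 3×4 = 12. Result coefficients: [6, 18, 12] → 6 + 18z + 12z^2

6 + 18z + 12z^2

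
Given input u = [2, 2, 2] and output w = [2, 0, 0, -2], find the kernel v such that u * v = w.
Output length 4 = len(u) + len(v) - 1 ⇒ len(v) = 2. Solve v forward using v[k] = (w[k] - Σ_{i≥1} u[i]·v[k-i]) / u[0]: v[0] = w[0] / u[0] = 2 / 2 = 1; v[1] = (w[1] - 2×1) / u[0] = (0 - 2×1) / 2 = -1. So v = [1, -1]. Forward-check [2, 2, 2] * [1, -1]: w[0] = 2×1 = 2; w[1] = 2×-1 + 2×1 = 0; w[2] = 2×-1 + 2×1 = 0; w[3] = 2×-1 = -2 → [2, 0, 0, -2] ✓

[1, -1]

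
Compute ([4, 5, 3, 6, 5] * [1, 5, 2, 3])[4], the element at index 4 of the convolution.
Use y[k] = Σ_i a[i]·b[k-i] at k=4. y[4] = 5×3 + 3×2 + 6×5 + 5×1 = 56

56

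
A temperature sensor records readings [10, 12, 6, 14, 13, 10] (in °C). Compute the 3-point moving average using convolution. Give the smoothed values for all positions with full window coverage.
3-point moving average kernel = [1, 1, 1]. Apply in 'valid' mode (full window coverage): avg[0] = (10 + 12 + 6) / 3 = 9.33; avg[1] = (12 + 6 + 14) / 3 = 10.67; avg[2] = (6 + 14 + 13) / 3 = 11.0; avg[3] = (14 + 13 + 10) / 3 = 12.33. Smoothed values: [9.33, 10.67, 11.0, 12.33]

[9.33, 10.67, 11.0, 12.33]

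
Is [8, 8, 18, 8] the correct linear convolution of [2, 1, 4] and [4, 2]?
Recompute linear convolution of [2, 1, 4] and [4, 2]: y[0] = 2×4 = 8; y[1] = 2×2 + 1×4 = 8; y[2] = 1×2 + 4×4 = 18; y[3] = 4×2 = 8 → [8, 8, 18, 8]. Given [8, 8, 18, 8] matches, so answer: Yes

Yes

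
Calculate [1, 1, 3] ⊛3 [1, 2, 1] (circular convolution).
Use y[k] = Σ_j f[j]·g[(k-j) mod 3]. y[0] = 1×1 + 1×1 + 3×2 = 8; y[1] = 1×2 + 1×1 + 3×1 = 6; y[2] = 1×1 + 1×2 + 3×1 = 6. Result: [8, 6, 6]

[8, 6, 6]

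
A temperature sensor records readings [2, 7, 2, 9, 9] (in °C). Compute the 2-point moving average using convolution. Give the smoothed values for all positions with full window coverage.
2-point moving average kernel = [1, 1]. Apply in 'valid' mode (full window coverage): avg[0] = (2 + 7) / 2 = 4.5; avg[1] = (7 + 2) / 2 = 4.5; avg[2] = (2 + 9) / 2 = 5.5; avg[3] = (9 + 9) / 2 = 9.0. Smoothed values: [4.5, 4.5, 5.5, 9.0]

[4.5, 4.5, 5.5, 9.0]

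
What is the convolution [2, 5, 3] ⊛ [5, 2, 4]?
y[0] = 2×5 = 10; y[1] = 2×2 + 5×5 = 29; y[2] = 2×4 + 5×2 + 3×5 = 33; y[3] = 5×4 + 3×2 = 26; y[4] = 3×4 = 12

[10, 29, 33, 26, 12]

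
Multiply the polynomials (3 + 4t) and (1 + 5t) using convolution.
Ascending coefficients: a = [3, 4], b = [1, 5]. c[0] = 3×1 = 3; c[1] = 3×5 + 4×1 = 19; c[2] = 4×5 = 20. Result coefficients: [3, 19, 20] → 3 + 19t + 20t^2

3 + 19t + 20t^2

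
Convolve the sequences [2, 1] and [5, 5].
y[0] = 2×5 = 10; y[1] = 2×5 + 1×5 = 15; y[2] = 1×5 = 5

[10, 15, 5]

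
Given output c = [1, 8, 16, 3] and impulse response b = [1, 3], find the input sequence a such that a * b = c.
Deconvolve c=[1, 8, 16, 3] by b=[1, 3]. Since b[0]=1, solve forward: a[0] = c[0] / 1 = 1; a[1] = (c[1] - 1×3) / 1 = 5; a[2] = (c[2] - 5×3) / 1 = 1. So a = [1, 5, 1]. Check by forward convolution: c[0] = 1×1 = 1; c[1] = 1×3 + 5×1 = 8; c[2] = 5×3 + 1×1 = 16; c[3] = 1×3 = 3

[1, 5, 1]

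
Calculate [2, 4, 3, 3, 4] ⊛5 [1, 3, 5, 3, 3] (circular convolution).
Use y[k] = Σ_j x[j]·h[(k-j) mod 5]. y[0] = 2×1 + 4×3 + 3×3 + 3×5 + 4×3 = 50; y[1] = 2×3 + 4×1 + 3×3 + 3×3 + 4×5 = 48; y[2] = 2×5 + 4×3 + 3×1 + 3×3 + 4×3 = 46; y[3] = 2×3 + 4×5 + 3×3 + 3×1 + 4×3 = 50; y[4] = 2×3 + 4×3 + 3×5 + 3×3 + 4×1 = 46. Result: [50, 48, 46, 50, 46]

[50, 48, 46, 50, 46]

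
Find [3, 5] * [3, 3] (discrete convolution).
y[0] = 3×3 = 9; y[1] = 3×3 + 5×3 = 24; y[2] = 5×3 = 15

[9, 24, 15]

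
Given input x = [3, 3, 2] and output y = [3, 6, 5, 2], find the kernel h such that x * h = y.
Output length 4 = len(x) + len(h) - 1 ⇒ len(h) = 2. Solve h forward using h[k] = (y[k] - Σ_{i≥1} x[i]·h[k-i]) / x[0]: h[0] = y[0] / x[0] = 3 / 3 = 1; h[1] = (y[1] - 3×1) / x[0] = (6 - 3×1) / 3 = 1. So h = [1, 1]. Forward-check [3, 3, 2] * [1, 1]: y[0] = 3×1 = 3; y[1] = 3×1 + 3×1 = 6; y[2] = 3×1 + 2×1 = 5; y[3] = 2×1 = 2 → [3, 6, 5, 2] ✓

[1, 1]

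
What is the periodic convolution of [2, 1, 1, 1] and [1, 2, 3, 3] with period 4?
Use y[k] = Σ_j s[j]·t[(k-j) mod 4]. y[0] = 2×1 + 1×3 + 1×3 + 1×2 = 10; y[1] = 2×2 + 1×1 + 1×3 + 1×3 = 11; y[2] = 2×3 + 1×2 + 1×1 + 1×3 = 12; y[3] = 2×3 + 1×3 + 1×2 + 1×1 = 12. Result: [10, 11, 12, 12]

[10, 11, 12, 12]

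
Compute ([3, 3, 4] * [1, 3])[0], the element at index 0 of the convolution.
Use y[k] = Σ_i a[i]·b[k-i] at k=0. y[0] = 3×1 = 3

3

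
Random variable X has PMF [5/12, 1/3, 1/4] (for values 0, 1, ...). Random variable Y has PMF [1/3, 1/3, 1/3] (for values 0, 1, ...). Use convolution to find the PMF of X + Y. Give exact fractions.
P(X+Y=k) = Σ_i P(X=i)·P(Y=k-i) — a convolution of [5/12, 1/3, 1/4] and [1/3, 1/3, 1/3]. P(X+Y=0) = (5/12)×(1/3) = 5/36; P(X+Y=1) = (5/12)×(1/3) + (1/3)×(1/3) = 5/36 + 1/9 = 1/4; P(X+Y=2) = (5/12)×(1/3) + (1/3)×(1/3) + (1/4)×(1/3) = 5/36 + 1/9 + 1/12 = 1/3; P(X+Y=3) = (1/3)×(1/3) + (1/4)×(1/3) = 1/9 + 1/12 = 7/36; P(X+Y=4) = (1/4)×(1/3) = 1/12. PMF: [5/36, 1/4, 1/3, 7/36, 1/12] (sums to 1 ✓)

[5/36, 1/4, 1/3, 7/36, 1/12]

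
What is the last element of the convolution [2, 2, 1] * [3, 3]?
Use y[k] = Σ_i a[i]·b[k-i] at k=3. y[3] = 1×3 = 3

3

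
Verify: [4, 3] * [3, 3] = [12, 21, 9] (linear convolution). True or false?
Recompute linear convolution of [4, 3] and [3, 3]: y[0] = 4×3 = 12; y[1] = 4×3 + 3×3 = 21; y[2] = 3×3 = 9 → [12, 21, 9]. Given [12, 21, 9] matches, so answer: Yes

Yes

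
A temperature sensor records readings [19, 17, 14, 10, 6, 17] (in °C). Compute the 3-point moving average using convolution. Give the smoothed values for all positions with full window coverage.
3-point moving average kernel = [1, 1, 1]. Apply in 'valid' mode (full window coverage): avg[0] = (19 + 17 + 14) / 3 = 16.67; avg[1] = (17 + 14 + 10) / 3 = 13.67; avg[2] = (14 + 10 + 6) / 3 = 10.0; avg[3] = (10 + 6 + 17) / 3 = 11.0. Smoothed values: [16.67, 13.67, 10.0, 11.0]

[16.67, 13.67, 10.0, 11.0]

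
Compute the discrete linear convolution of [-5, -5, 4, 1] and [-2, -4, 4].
y[0] = -5×-2 = 10; y[1] = -5×-4 + -5×-2 = 30; y[2] = -5×4 + -5×-4 + 4×-2 = -8; y[3] = -5×4 + 4×-4 + 1×-2 = -38; y[4] = 4×4 + 1×-4 = 12; y[5] = 1×4 = 4

[10, 30, -8, -38, 12, 4]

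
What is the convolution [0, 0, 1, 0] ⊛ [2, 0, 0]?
y[0] = 0×2 = 0; y[1] = 0×0 + 0×2 = 0; y[2] = 0×0 + 0×0 + 1×2 = 2; y[3] = 0×0 + 1×0 + 0×2 = 0; y[4] = 1×0 + 0×0 = 0; y[5] = 0×0 = 0

[0, 0, 2, 0, 0, 0]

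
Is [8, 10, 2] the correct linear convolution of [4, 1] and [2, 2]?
Recompute linear convolution of [4, 1] and [2, 2]: y[0] = 4×2 = 8; y[1] = 4×2 + 1×2 = 10; y[2] = 1×2 = 2 → [8, 10, 2]. Given [8, 10, 2] matches, so answer: Yes

Yes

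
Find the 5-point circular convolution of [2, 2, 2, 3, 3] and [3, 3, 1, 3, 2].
Use y[k] = Σ_j x[j]·h[(k-j) mod 5]. y[0] = 2×3 + 2×2 + 2×3 + 3×1 + 3×3 = 28; y[1] = 2×3 + 2×3 + 2×2 + 3×3 + 3×1 = 28; y[2] = 2×1 + 2×3 + 2×3 + 3×2 + 3×3 = 29; y[3] = 2×3 + 2×1 + 2×3 + 3×3 + 3×2 = 29; y[4] = 2×2 + 2×3 + 2×1 + 3×3 + 3×3 = 30. Result: [28, 28, 29, 29, 30]

[28, 28, 29, 29, 30]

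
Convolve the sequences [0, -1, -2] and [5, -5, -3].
y[0] = 0×5 = 0; y[1] = 0×-5 + -1×5 = -5; y[2] = 0×-3 + -1×-5 + -2×5 = -5; y[3] = -1×-3 + -2×-5 = 13; y[4] = -2×-3 = 6

[0, -5, -5, 13, 6]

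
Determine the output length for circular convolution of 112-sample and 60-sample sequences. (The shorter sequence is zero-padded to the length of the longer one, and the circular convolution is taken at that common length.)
Circular convolution (zero-padding the shorter input) has length max(m, n) = max(112, 60) = 112

112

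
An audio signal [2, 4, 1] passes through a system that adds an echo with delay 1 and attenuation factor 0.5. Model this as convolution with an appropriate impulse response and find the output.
Direct-path + delayed-attenuated-path model → impulse response h = [1, 0.5] (1 at lag 0, 0.5 at lag 1). Output y[n] = x[n] + 0.5·x[n - 1] (with x[n] = 0 outside 0..2): y[0] = 2 + 0.5×0 = 2; y[1] = 4 + 0.5×2 = 5.0; y[2] = 1 + 0.5×4 = 3.0; y[3] = 0 + 0.5×1 = 0.5. So y = [2, 5.0, 3.0, 0.5]

[2, 5.0, 3.0, 0.5]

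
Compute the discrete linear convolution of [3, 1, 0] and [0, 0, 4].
y[0] = 3×0 = 0; y[1] = 3×0 + 1×0 = 0; y[2] = 3×4 + 1×0 + 0×0 = 12; y[3] = 1×4 + 0×0 = 4; y[4] = 0×4 = 0

[0, 0, 12, 4, 0]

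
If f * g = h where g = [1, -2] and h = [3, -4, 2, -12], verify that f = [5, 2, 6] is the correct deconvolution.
Forward-compute [5, 2, 6] * [1, -2]: h[0] = 5×1 = 5; h[1] = 5×-2 + 2×1 = -8; h[2] = 2×-2 + 6×1 = 2; h[3] = 6×-2 = -12 → [5, -8, 2, -12]. Does not match given h = [3, -4, 2, -12].

Not verified. [5, 2, 6] * [1, -2] = [5, -8, 2, -12], which differs from [3, -4, 2, -12] at index 0.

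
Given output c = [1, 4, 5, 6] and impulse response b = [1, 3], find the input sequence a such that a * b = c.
Deconvolve c=[1, 4, 5, 6] by b=[1, 3]. Since b[0]=1, solve forward: a[0] = c[0] / 1 = 1; a[1] = (c[1] - 1×3) / 1 = 1; a[2] = (c[2] - 1×3) / 1 = 2. So a = [1, 1, 2]. Check by forward convolution: c[0] = 1×1 = 1; c[1] = 1×3 + 1×1 = 4; c[2] = 1×3 + 2×1 = 5; c[3] = 2×3 = 6

[1, 1, 2]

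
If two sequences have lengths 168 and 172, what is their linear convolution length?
Linear/full convolution length: m + n - 1 = 168 + 172 - 1 = 339

339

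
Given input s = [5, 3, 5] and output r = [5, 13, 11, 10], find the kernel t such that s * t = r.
Output length 4 = len(s) + len(t) - 1 ⇒ len(t) = 2. Solve t forward using t[k] = (r[k] - Σ_{i≥1} s[i]·t[k-i]) / s[0]: t[0] = r[0] / s[0] = 5 / 5 = 1; t[1] = (r[1] - 3×1) / s[0] = (13 - 3×1) / 5 = 2. So t = [1, 2]. Forward-check [5, 3, 5] * [1, 2]: r[0] = 5×1 = 5; r[1] = 5×2 + 3×1 = 13; r[2] = 3×2 + 5×1 = 11; r[3] = 5×2 = 10 → [5, 13, 11, 10] ✓

[1, 2]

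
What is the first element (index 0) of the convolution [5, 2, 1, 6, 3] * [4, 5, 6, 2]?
Use y[k] = Σ_i a[i]·b[k-i] at k=0. y[0] = 5×4 = 20

20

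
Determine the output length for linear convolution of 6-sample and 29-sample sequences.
Linear/full convolution length: m + n - 1 = 6 + 29 - 1 = 34

34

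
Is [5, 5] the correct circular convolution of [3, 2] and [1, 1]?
Recompute circular convolution of [3, 2] and [1, 1]: y[0] = 3×1 + 2×1 = 5; y[1] = 3×1 + 2×1 = 5 → [5, 5]. Given [5, 5] matches, so answer: Yes

Yes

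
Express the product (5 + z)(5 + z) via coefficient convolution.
Ascending coefficients: a = [5, 1], b = [5, 1]. c[0] = 5×5 = 25; c[1] = 5×1 + 1×5 = 10; c[2] = 1×1 = 1. Result coefficients: [25, 10, 1] → 25 + 10z + z^2

25 + 10z + z^2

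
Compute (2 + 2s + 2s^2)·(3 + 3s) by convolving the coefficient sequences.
Ascending coefficients: a = [2, 2, 2], b = [3, 3]. c[0] = 2×3 = 6; c[1] = 2×3 + 2×3 = 12; c[2] = 2×3 + 2×3 = 12; c[3] = 2×3 = 6. Result coefficients: [6, 12, 12, 6] → 6 + 12s + 12s^2 + 6s^3

6 + 12s + 12s^2 + 6s^3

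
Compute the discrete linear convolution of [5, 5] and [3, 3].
y[0] = 5×3 = 15; y[1] = 5×3 + 5×3 = 30; y[2] = 5×3 = 15

[15, 30, 15]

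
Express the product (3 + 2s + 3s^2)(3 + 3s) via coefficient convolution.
Ascending coefficients: a = [3, 2, 3], b = [3, 3]. c[0] = 3×3 = 9; c[1] = 3×3 + 2×3 = 15; c[2] = 2×3 + 3×3 = 15; c[3] = 3×3 = 9. Result coefficients: [9, 15, 15, 9] → 9 + 15s + 15s^2 + 9s^3

9 + 15s + 15s^2 + 9s^3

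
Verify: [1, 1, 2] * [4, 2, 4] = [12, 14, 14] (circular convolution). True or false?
Recompute circular convolution of [1, 1, 2] and [4, 2, 4]: y[0] = 1×4 + 1×4 + 2×2 = 12; y[1] = 1×2 + 1×4 + 2×4 = 14; y[2] = 1×4 + 1×2 + 2×4 = 14 → [12, 14, 14]. Given [12, 14, 14] matches, so answer: Yes

Yes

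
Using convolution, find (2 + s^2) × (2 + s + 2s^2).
Ascending coefficients: a = [2, 0, 1], b = [2, 1, 2]. c[0] = 2×2 = 4; c[1] = 2×1 + 0×2 = 2; c[2] = 2×2 + 0×1 + 1×2 = 6; c[3] = 0×2 + 1×1 = 1; c[4] = 1×2 = 2. Result coefficients: [4, 2, 6, 1, 2] → 4 + 2s + 6s^2 + s^3 + 2s^4

4 + 2s + 6s^2 + s^3 + 2s^4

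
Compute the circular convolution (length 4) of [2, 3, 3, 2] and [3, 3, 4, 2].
Use y[k] = Σ_j x[j]·h[(k-j) mod 4]. y[0] = 2×3 + 3×2 + 3×4 + 2×3 = 30; y[1] = 2×3 + 3×3 + 3×2 + 2×4 = 29; y[2] = 2×4 + 3×3 + 3×3 + 2×2 = 30; y[3] = 2×2 + 3×4 + 3×3 + 2×3 = 31. Result: [30, 29, 30, 31]

[30, 29, 30, 31]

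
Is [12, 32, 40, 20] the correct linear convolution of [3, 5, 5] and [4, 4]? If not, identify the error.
Recompute linear convolution of [3, 5, 5] and [4, 4]: y[0] = 3×4 = 12; y[1] = 3×4 + 5×4 = 32; y[2] = 5×4 + 5×4 = 40; y[3] = 5×4 = 20 → [12, 32, 40, 20]. Given [12, 32, 40, 20] matches, so answer: Yes

Yes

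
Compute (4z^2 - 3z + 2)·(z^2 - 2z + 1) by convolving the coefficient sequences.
Ascending coefficients: a = [2, -3, 4], b = [1, -2, 1]. c[0] = 2×1 = 2; c[1] = 2×-2 + -3×1 = -7; c[2] = 2×1 + -3×-2 + 4×1 = 12; c[3] = -3×1 + 4×-2 = -11; c[4] = 4×1 = 4. Result coefficients: [2, -7, 12, -11, 4] → 4z^4 - 11z^3 + 12z^2 - 7z + 2

4z^4 - 11z^3 + 12z^2 - 7z + 2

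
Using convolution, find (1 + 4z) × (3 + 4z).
Ascending coefficients: a = [1, 4], b = [3, 4]. c[0] = 1×3 = 3; c[1] = 1×4 + 4×3 = 16; c[2] = 4×4 = 16. Result coefficients: [3, 16, 16] → 3 + 16z + 16z^2

3 + 16z + 16z^2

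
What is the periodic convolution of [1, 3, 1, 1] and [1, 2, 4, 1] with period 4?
Use y[k] = Σ_j u[j]·v[(k-j) mod 4]. y[0] = 1×1 + 3×1 + 1×4 + 1×2 = 10; y[1] = 1×2 + 3×1 + 1×1 + 1×4 = 10; y[2] = 1×4 + 3×2 + 1×1 + 1×1 = 12; y[3] = 1×1 + 3×4 + 1×2 + 1×1 = 16. Result: [10, 10, 12, 16]

[10, 10, 12, 16]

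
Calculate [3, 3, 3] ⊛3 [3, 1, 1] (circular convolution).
Use y[k] = Σ_j f[j]·g[(k-j) mod 3]. y[0] = 3×3 + 3×1 + 3×1 = 15; y[1] = 3×1 + 3×3 + 3×1 = 15; y[2] = 3×1 + 3×1 + 3×3 = 15. Result: [15, 15, 15]

[15, 15, 15]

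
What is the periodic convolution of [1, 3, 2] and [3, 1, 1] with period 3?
Use y[k] = Σ_j a[j]·b[(k-j) mod 3]. y[0] = 1×3 + 3×1 + 2×1 = 8; y[1] = 1×1 + 3×3 + 2×1 = 12; y[2] = 1×1 + 3×1 + 2×3 = 10. Result: [8, 12, 10]

[8, 12, 10]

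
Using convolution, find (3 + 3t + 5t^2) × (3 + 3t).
Ascending coefficients: a = [3, 3, 5], b = [3, 3]. c[0] = 3×3 = 9; c[1] = 3×3 + 3×3 = 18; c[2] = 3×3 + 5×3 = 24; c[3] = 5×3 = 15. Result coefficients: [9, 18, 24, 15] → 9 + 18t + 24t^2 + 15t^3

9 + 18t + 24t^2 + 15t^3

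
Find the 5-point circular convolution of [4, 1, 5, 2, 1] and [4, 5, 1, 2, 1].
Use y[k] = Σ_j x[j]·h[(k-j) mod 5]. y[0] = 4×4 + 1×1 + 5×2 + 2×1 + 1×5 = 34; y[1] = 4×5 + 1×4 + 5×1 + 2×2 + 1×1 = 34; y[2] = 4×1 + 1×5 + 5×4 + 2×1 + 1×2 = 33; y[3] = 4×2 + 1×1 + 5×5 + 2×4 + 1×1 = 43; y[4] = 4×1 + 1×2 + 5×1 + 2×5 + 1×4 = 25. Result: [34, 34, 33, 43, 25]

[34, 34, 33, 43, 25]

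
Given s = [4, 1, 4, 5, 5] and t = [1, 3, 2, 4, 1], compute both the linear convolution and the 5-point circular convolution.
Linear: y_lin[0] = 4×1 = 4; y_lin[1] = 4×3 + 1×1 = 13; y_lin[2] = 4×2 + 1×3 + 4×1 = 15; y_lin[3] = 4×4 + 1×2 + 4×3 + 5×1 = 35; y_lin[4] = 4×1 + 1×4 + 4×2 + 5×3 + 5×1 = 36; y_lin[5] = 1×1 + 4×4 + 5×2 + 5×3 = 42; y_lin[6] = 4×1 + 5×4 + 5×2 = 34; y_lin[7] = 5×1 + 5×4 = 25; y_lin[8] = 5×1 = 5 → [4, 13, 15, 35, 36, 42, 34, 25, 5]. Circular (length 5): y[0] = 4×1 + 1×1 + 4×4 + 5×2 + 5×3 = 46; y[1] = 4×3 + 1×1 + 4×1 + 5×4 + 5×2 = 47; y[2] = 4×2 + 1×3 + 4×1 + 5×1 + 5×4 = 40; y[3] = 4×4 + 1×2 + 4×3 + 5×1 + 5×1 = 40; y[4] = 4×1 + 1×4 + 4×2 + 5×3 + 5×1 = 36 → [46, 47, 40, 40, 36]

Linear: [4, 13, 15, 35, 36, 42, 34, 25, 5], Circular: [46, 47, 40, 40, 36]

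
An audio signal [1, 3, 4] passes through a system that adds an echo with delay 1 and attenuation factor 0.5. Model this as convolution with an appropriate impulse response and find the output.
Direct-path + delayed-attenuated-path model → impulse response h = [1, 0.5] (1 at lag 0, 0.5 at lag 1). Output y[n] = x[n] + 0.5·x[n - 1] (with x[n] = 0 outside 0..2): y[0] = 1 + 0.5×0 = 1; y[1] = 3 + 0.5×1 = 3.5; y[2] = 4 + 0.5×3 = 5.5; y[3] = 0 + 0.5×4 = 2.0. So y = [1, 3.5, 5.5, 2.0]

[1, 3.5, 5.5, 2.0]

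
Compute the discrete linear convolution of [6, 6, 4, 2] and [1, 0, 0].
y[0] = 6×1 = 6; y[1] = 6×0 + 6×1 = 6; y[2] = 6×0 + 6×0 + 4×1 = 4; y[3] = 6×0 + 4×0 + 2×1 = 2; y[4] = 4×0 + 2×0 = 0; y[5] = 2×0 = 0

[6, 6, 4, 2, 0, 0]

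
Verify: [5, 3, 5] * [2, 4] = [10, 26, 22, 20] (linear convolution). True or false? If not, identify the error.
Recompute linear convolution of [5, 3, 5] and [2, 4]: y[0] = 5×2 = 10; y[1] = 5×4 + 3×2 = 26; y[2] = 3×4 + 5×2 = 22; y[3] = 5×4 = 20 → [10, 26, 22, 20]. Given [10, 26, 22, 20] matches, so answer: Yes

Yes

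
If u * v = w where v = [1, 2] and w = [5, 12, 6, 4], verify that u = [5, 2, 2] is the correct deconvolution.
Forward-compute [5, 2, 2] * [1, 2]: w[0] = 5×1 = 5; w[1] = 5×2 + 2×1 = 12; w[2] = 2×2 + 2×1 = 6; w[3] = 2×2 = 4 → [5, 12, 6, 4]. Matches given w = [5, 12, 6, 4], so verified.

Verified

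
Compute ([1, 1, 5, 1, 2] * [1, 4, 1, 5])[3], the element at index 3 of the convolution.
Use y[k] = Σ_i a[i]·b[k-i] at k=3. y[3] = 1×5 + 1×1 + 5×4 + 1×1 = 27

27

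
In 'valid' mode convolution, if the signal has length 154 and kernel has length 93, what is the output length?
'Valid' mode counts only positions where the kernel fully overlaps the signal: m - n + 1 = 154 - 93 + 1 = 62

62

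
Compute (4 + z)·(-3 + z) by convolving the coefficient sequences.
Ascending coefficients: a = [4, 1], b = [-3, 1]. c[0] = 4×-3 = -12; c[1] = 4×1 + 1×-3 = 1; c[2] = 1×1 = 1. Result coefficients: [-12, 1, 1] → -12 + z + z^2

-12 + z + z^2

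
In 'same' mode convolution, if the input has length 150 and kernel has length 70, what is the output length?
'Same' mode returns an output with the same length as the input: 150

150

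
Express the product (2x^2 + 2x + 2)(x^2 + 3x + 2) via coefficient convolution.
Ascending coefficients: a = [2, 2, 2], b = [2, 3, 1]. c[0] = 2×2 = 4; c[1] = 2×3 + 2×2 = 10; c[2] = 2×1 + 2×3 + 2×2 = 12; c[3] = 2×1 + 2×3 = 8; c[4] = 2×1 = 2. Result coefficients: [4, 10, 12, 8, 2] → 2x^4 + 8x^3 + 12x^2 + 10x + 4

2x^4 + 8x^3 + 12x^2 + 10x + 4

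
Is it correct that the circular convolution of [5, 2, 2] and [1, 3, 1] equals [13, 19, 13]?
Recompute circular convolution of [5, 2, 2] and [1, 3, 1]: y[0] = 5×1 + 2×1 + 2×3 = 13; y[1] = 5×3 + 2×1 + 2×1 = 19; y[2] = 5×1 + 2×3 + 2×1 = 13 → [13, 19, 13]. Given [13, 19, 13] matches, so answer: Yes

Yes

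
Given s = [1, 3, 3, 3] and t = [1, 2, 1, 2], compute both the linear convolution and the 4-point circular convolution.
Linear: y_lin[0] = 1×1 = 1; y_lin[1] = 1×2 + 3×1 = 5; y_lin[2] = 1×1 + 3×2 + 3×1 = 10; y_lin[3] = 1×2 + 3×1 + 3×2 + 3×1 = 14; y_lin[4] = 3×2 + 3×1 + 3×2 = 15; y_lin[5] = 3×2 + 3×1 = 9; y_lin[6] = 3×2 = 6 → [1, 5, 10, 14, 15, 9, 6]. Circular (length 4): y[0] = 1×1 + 3×2 + 3×1 + 3×2 = 16; y[1] = 1×2 + 3×1 + 3×2 + 3×1 = 14; y[2] = 1×1 + 3×2 + 3×1 + 3×2 = 16; y[3] = 1×2 + 3×1 + 3×2 + 3×1 = 14 → [16, 14, 16, 14]

Linear: [1, 5, 10, 14, 15, 9, 6], Circular: [16, 14, 16, 14]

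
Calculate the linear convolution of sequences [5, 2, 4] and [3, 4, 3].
y[0] = 5×3 = 15; y[1] = 5×4 + 2×3 = 26; y[2] = 5×3 + 2×4 + 4×3 = 35; y[3] = 2×3 + 4×4 = 22; y[4] = 4×3 = 12

[15, 26, 35, 22, 12]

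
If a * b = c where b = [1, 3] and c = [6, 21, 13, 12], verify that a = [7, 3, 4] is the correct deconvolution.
Forward-compute [7, 3, 4] * [1, 3]: c[0] = 7×1 = 7; c[1] = 7×3 + 3×1 = 24; c[2] = 3×3 + 4×1 = 13; c[3] = 4×3 = 12 → [7, 24, 13, 12]. Does not match given c = [6, 21, 13, 12].

Not verified. [7, 3, 4] * [1, 3] = [7, 24, 13, 12], which differs from [6, 21, 13, 12] at index 0.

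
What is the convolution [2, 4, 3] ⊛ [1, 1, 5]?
y[0] = 2×1 = 2; y[1] = 2×1 + 4×1 = 6; y[2] = 2×5 + 4×1 + 3×1 = 17; y[3] = 4×5 + 3×1 = 23; y[4] = 3×5 = 15

[2, 6, 17, 23, 15]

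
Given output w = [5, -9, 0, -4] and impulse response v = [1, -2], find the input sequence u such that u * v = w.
Deconvolve w=[5, -9, 0, -4] by v=[1, -2]. Since v[0]=1, solve forward: u[0] = w[0] / 1 = 5; u[1] = (w[1] - 5×-2) / 1 = 1; u[2] = (w[2] - 1×-2) / 1 = 2. So u = [5, 1, 2]. Check by forward convolution: w[0] = 5×1 = 5; w[1] = 5×-2 + 1×1 = -9; w[2] = 1×-2 + 2×1 = 0; w[3] = 2×-2 = -4

[5, 1, 2]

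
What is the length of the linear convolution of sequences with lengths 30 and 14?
Linear/full convolution length: m + n - 1 = 30 + 14 - 1 = 43

43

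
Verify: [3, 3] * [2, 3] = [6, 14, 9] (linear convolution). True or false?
Recompute linear convolution of [3, 3] and [2, 3]: y[0] = 3×2 = 6; y[1] = 3×3 + 3×2 = 15; y[2] = 3×3 = 9 → [6, 15, 9]. Compare to given [6, 14, 9]: they differ at index 1: given 14, correct 15, so answer: No

No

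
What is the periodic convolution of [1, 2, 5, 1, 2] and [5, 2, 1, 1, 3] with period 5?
Use y[k] = Σ_j s[j]·t[(k-j) mod 5]. y[0] = 1×5 + 2×3 + 5×1 + 1×1 + 2×2 = 21; y[1] = 1×2 + 2×5 + 5×3 + 1×1 + 2×1 = 30; y[2] = 1×1 + 2×2 + 5×5 + 1×3 + 2×1 = 35; y[3] = 1×1 + 2×1 + 5×2 + 1×5 + 2×3 = 24; y[4] = 1×3 + 2×1 + 5×1 + 1×2 + 2×5 = 22. Result: [21, 30, 35, 24, 22]

[21, 30, 35, 24, 22]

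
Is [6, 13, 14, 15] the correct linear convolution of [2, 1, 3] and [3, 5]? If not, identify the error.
Recompute linear convolution of [2, 1, 3] and [3, 5]: y[0] = 2×3 = 6; y[1] = 2×5 + 1×3 = 13; y[2] = 1×5 + 3×3 = 14; y[3] = 3×5 = 15 → [6, 13, 14, 15]. Given [6, 13, 14, 15] matches, so answer: Yes

Yes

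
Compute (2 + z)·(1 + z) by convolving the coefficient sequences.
Ascending coefficients: a = [2, 1], b = [1, 1]. c[0] = 2×1 = 2; c[1] = 2×1 + 1×1 = 3; c[2] = 1×1 = 1. Result coefficients: [2, 3, 1] → 2 + 3z + z^2

2 + 3z + z^2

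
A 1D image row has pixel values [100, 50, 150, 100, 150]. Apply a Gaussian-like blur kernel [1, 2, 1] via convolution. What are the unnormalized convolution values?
Convolve image row [100, 50, 150, 100, 150] with kernel [1, 2, 1]: y[0] = 100×1 = 100; y[1] = 100×2 + 50×1 = 250; y[2] = 100×1 + 50×2 + 150×1 = 350; y[3] = 50×1 + 150×2 + 100×1 = 450; y[4] = 150×1 + 100×2 + 150×1 = 500; y[5] = 100×1 + 150×2 = 400; y[6] = 150×1 = 150 → [100, 250, 350, 450, 500, 400, 150]. Normalization factor = sum(kernel) = 4.

[100, 250, 350, 450, 500, 400, 150]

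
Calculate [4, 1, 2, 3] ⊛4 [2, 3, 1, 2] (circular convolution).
Use y[k] = Σ_j a[j]·b[(k-j) mod 4]. y[0] = 4×2 + 1×2 + 2×1 + 3×3 = 21; y[1] = 4×3 + 1×2 + 2×2 + 3×1 = 21; y[2] = 4×1 + 1×3 + 2×2 + 3×2 = 17; y[3] = 4×2 + 1×1 + 2×3 + 3×2 = 21. Result: [21, 21, 17, 21]

[21, 21, 17, 21]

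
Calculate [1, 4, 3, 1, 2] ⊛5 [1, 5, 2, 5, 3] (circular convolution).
Use y[k] = Σ_j a[j]·b[(k-j) mod 5]. y[0] = 1×1 + 4×3 + 3×5 + 1×2 + 2×5 = 40; y[1] = 1×5 + 4×1 + 3×3 + 1×5 + 2×2 = 27; y[2] = 1×2 + 4×5 + 3×1 + 1×3 + 2×5 = 38; y[3] = 1×5 + 4×2 + 3×5 + 1×1 + 2×3 = 35; y[4] = 1×3 + 4×5 + 3×2 + 1×5 + 2×1 = 36. Result: [40, 27, 38, 35, 36]

[40, 27, 38, 35, 36]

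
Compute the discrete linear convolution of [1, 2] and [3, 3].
y[0] = 1×3 = 3; y[1] = 1×3 + 2×3 = 9; y[2] = 2×3 = 6

[3, 9, 6]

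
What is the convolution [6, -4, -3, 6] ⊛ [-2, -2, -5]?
y[0] = 6×-2 = -12; y[1] = 6×-2 + -4×-2 = -4; y[2] = 6×-5 + -4×-2 + -3×-2 = -16; y[3] = -4×-5 + -3×-2 + 6×-2 = 14; y[4] = -3×-5 + 6×-2 = 3; y[5] = 6×-5 = -30

[-12, -4, -16, 14, 3, -30]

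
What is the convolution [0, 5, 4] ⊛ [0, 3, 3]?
y[0] = 0×0 = 0; y[1] = 0×3 + 5×0 = 0; y[2] = 0×3 + 5×3 + 4×0 = 15; y[3] = 5×3 + 4×3 = 27; y[4] = 4×3 = 12

[0, 0, 15, 27, 12]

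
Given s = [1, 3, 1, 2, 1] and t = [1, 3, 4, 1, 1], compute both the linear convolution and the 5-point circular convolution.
Linear: y_lin[0] = 1×1 = 1; y_lin[1] = 1×3 + 3×1 = 6; y_lin[2] = 1×4 + 3×3 + 1×1 = 14; y_lin[3] = 1×1 + 3×4 + 1×3 + 2×1 = 18; y_lin[4] = 1×1 + 3×1 + 1×4 + 2×3 + 1×1 = 15; y_lin[5] = 3×1 + 1×1 + 2×4 + 1×3 = 15; y_lin[6] = 1×1 + 2×1 + 1×4 = 7; y_lin[7] = 2×1 + 1×1 = 3; y_lin[8] = 1×1 = 1 → [1, 6, 14, 18, 15, 15, 7, 3, 1]. Circular (length 5): y[0] = 1×1 + 3×1 + 1×1 + 2×4 + 1×3 = 16; y[1] = 1×3 + 3×1 + 1×1 + 2×1 + 1×4 = 13; y[2] = 1×4 + 3×3 + 1×1 + 2×1 + 1×1 = 17; y[3] = 1×1 + 3×4 + 1×3 + 2×1 + 1×1 = 19; y[4] = 1×1 + 3×1 + 1×4 + 2×3 + 1×1 = 15 → [16, 13, 17, 19, 15]

Linear: [1, 6, 14, 18, 15, 15, 7, 3, 1], Circular: [16, 13, 17, 19, 15]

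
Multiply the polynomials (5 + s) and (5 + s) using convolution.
Ascending coefficients: a = [5, 1], b = [5, 1]. c[0] = 5×5 = 25; c[1] = 5×1 + 1×5 = 10; c[2] = 1×1 = 1. Result coefficients: [25, 10, 1] → 25 + 10s + s^2

25 + 10s + s^2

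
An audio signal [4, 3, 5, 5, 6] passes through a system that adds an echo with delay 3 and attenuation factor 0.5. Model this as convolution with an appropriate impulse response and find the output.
Direct-path + delayed-attenuated-path model → impulse response h = [1, 0, 0, 0.5] (1 at lag 0, 0.5 at lag 3). Output y[n] = x[n] + 0.5·x[n - 3] (with x[n] = 0 outside 0..4): y[0] = 4 + 0.5×0 = 4; y[1] = 3 + 0.5×0 = 3; y[2] = 5 + 0.5×0 = 5; y[3] = 5 + 0.5×4 = 7.0; y[4] = 6 + 0.5×3 = 7.5; y[5] = 0 + 0.5×5 = 2.5; y[6] = 0 + 0.5×5 = 2.5; y[7] = 0 + 0.5×6 = 3.0. So y = [4, 3, 5, 7.0, 7.5, 2.5, 2.5, 3.0]

[4, 3, 5, 7.0, 7.5, 2.5, 2.5, 3.0]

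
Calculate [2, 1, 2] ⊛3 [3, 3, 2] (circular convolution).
Use y[k] = Σ_j s[j]·t[(k-j) mod 3]. y[0] = 2×3 + 1×2 + 2×3 = 14; y[1] = 2×3 + 1×3 + 2×2 = 13; y[2] = 2×2 + 1×3 + 2×3 = 13. Result: [14, 13, 13]

[14, 13, 13]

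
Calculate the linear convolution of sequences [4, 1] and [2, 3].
y[0] = 4×2 = 8; y[1] = 4×3 + 1×2 = 14; y[2] = 1×3 = 3

[8, 14, 3]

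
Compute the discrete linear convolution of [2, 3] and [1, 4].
y[0] = 2×1 = 2; y[1] = 2×4 + 3×1 = 11; y[2] = 3×4 = 12

[2, 11, 12]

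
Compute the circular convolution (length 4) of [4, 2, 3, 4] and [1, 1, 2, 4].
Use y[k] = Σ_j f[j]·g[(k-j) mod 4]. y[0] = 4×1 + 2×4 + 3×2 + 4×1 = 22; y[1] = 4×1 + 2×1 + 3×4 + 4×2 = 26; y[2] = 4×2 + 2×1 + 3×1 + 4×4 = 29; y[3] = 4×4 + 2×2 + 3×1 + 4×1 = 27. Result: [22, 26, 29, 27]

[22, 26, 29, 27]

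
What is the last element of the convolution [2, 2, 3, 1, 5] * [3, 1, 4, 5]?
Use y[k] = Σ_i a[i]·b[k-i] at k=7. y[7] = 5×5 = 25

25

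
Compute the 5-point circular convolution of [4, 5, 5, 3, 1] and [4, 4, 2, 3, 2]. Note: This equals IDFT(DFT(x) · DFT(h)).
Either evaluate y[k] = Σ_j x[j]·h[(k-j) mod 5] directly, or use IDFT(DFT(x) · DFT(h)). y[0] = 4×4 + 5×2 + 5×3 + 3×2 + 1×4 = 51; y[1] = 4×4 + 5×4 + 5×2 + 3×3 + 1×2 = 57; y[2] = 4×2 + 5×4 + 5×4 + 3×2 + 1×3 = 57; y[3] = 4×3 + 5×2 + 5×4 + 3×4 + 1×2 = 56; y[4] = 4×2 + 5×3 + 5×2 + 3×4 + 1×4 = 49. Result: [51, 57, 57, 56, 49]

[51, 57, 57, 56, 49]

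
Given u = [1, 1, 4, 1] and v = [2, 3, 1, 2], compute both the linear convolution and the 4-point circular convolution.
Linear: y_lin[0] = 1×2 = 2; y_lin[1] = 1×3 + 1×2 = 5; y_lin[2] = 1×1 + 1×3 + 4×2 = 12; y_lin[3] = 1×2 + 1×1 + 4×3 + 1×2 = 17; y_lin[4] = 1×2 + 4×1 + 1×3 = 9; y_lin[5] = 4×2 + 1×1 = 9; y_lin[6] = 1×2 = 2 → [2, 5, 12, 17, 9, 9, 2]. Circular (length 4): y[0] = 1×2 + 1×2 + 4×1 + 1×3 = 11; y[1] = 1×3 + 1×2 + 4×2 + 1×1 = 14; y[2] = 1×1 + 1×3 + 4×2 + 1×2 = 14; y[3] = 1×2 + 1×1 + 4×3 + 1×2 = 17 → [11, 14, 14, 17]

Linear: [2, 5, 12, 17, 9, 9, 2], Circular: [11, 14, 14, 17]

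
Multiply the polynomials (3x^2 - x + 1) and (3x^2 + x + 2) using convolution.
Ascending coefficients: a = [1, -1, 3], b = [2, 1, 3]. c[0] = 1×2 = 2; c[1] = 1×1 + -1×2 = -1; c[2] = 1×3 + -1×1 + 3×2 = 8; c[3] = -1×3 + 3×1 = 0; c[4] = 3×3 = 9. Result coefficients: [2, -1, 8, 0, 9] → 9x^4 + 8x^2 - x + 2

9x^4 + 8x^2 - x + 2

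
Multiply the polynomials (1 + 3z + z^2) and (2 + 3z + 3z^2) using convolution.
Ascending coefficients: a = [1, 3, 1], b = [2, 3, 3]. c[0] = 1×2 = 2; c[1] = 1×3 + 3×2 = 9; c[2] = 1×3 + 3×3 + 1×2 = 14; c[3] = 3×3 + 1×3 = 12; c[4] = 1×3 = 3. Result coefficients: [2, 9, 14, 12, 3] → 2 + 9z + 14z^2 + 12z^3 + 3z^4

2 + 9z + 14z^2 + 12z^3 + 3z^4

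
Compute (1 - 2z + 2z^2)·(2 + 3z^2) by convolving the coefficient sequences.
Ascending coefficients: a = [1, -2, 2], b = [2, 0, 3]. c[0] = 1×2 = 2; c[1] = 1×0 + -2×2 = -4; c[2] = 1×3 + -2×0 + 2×2 = 7; c[3] = -2×3 + 2×0 = -6; c[4] = 2×3 = 6. Result coefficients: [2, -4, 7, -6, 6] → 2 - 4z + 7z^2 - 6z^3 + 6z^4

2 - 4z + 7z^2 - 6z^3 + 6z^4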